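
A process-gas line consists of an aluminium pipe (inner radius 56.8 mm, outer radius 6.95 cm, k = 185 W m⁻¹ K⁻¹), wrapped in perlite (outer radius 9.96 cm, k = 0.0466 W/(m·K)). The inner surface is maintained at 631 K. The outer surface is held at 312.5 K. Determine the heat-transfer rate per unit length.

Q' = 259 W/m

Resistance network (inner→outer):
  R'_aluminium = ln(0.0695/0.0568)/(2πk) = 0.2018/(2π·185) = 1.736×10^-4 m·K/W
  R'_perlite = ln(0.0996/0.0695)/(2πk) = 0.3598/(2π·0.0466) = 1.229 m·K/W
ΣR = 1.736×10^-4 + 1.229 = 1.229 m·K/W
Q' = ΔT/ΣR = (631 K − 312.5 K)/1.229 = 259 W/m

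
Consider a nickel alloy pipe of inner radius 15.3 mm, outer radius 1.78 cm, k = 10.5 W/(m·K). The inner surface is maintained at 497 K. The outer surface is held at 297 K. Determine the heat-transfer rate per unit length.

Q' = 87.2 kW/m

Q' = 2πk·ΔT/ln(r₂/r₁) = 2π × 10.5 × 200 / ln(0.0178/0.0153) = 87200 W/m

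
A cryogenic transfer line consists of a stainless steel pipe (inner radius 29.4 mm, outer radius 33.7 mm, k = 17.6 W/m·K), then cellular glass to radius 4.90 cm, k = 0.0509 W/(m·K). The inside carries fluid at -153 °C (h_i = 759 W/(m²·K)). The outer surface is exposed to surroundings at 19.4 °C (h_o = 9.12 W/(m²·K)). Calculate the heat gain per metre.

Resistance network (inner→outer):
  R'_conv,in = 1/(2πr h) = 1/(2π·0.0294·759) = 0.007132 m·K/W
  R'_stainless steel = ln(0.0337/0.0294)/(2πk) = 0.1365/(2π·17.6) = 0.001234 m·K/W
  R'_cellular glass = ln(0.0490/0.0337)/(2πk) = 0.3743/(2π·0.0509) = 1.170 m·K/W
  R'_conv,out = 1/(2πr h) = 1/(2π·0.0490·9.12) = 0.3561 m·K/W
ΣR = 0.007132 + 0.001234 + 1.170 + 0.3561 = 1.534 m·K/W
Q' = ΔT/ΣR = (-153 °C − 19.4 °C)/1.534 = -112 W/m
(Negative Q' ⇒ heat flows inward; heat gain = 112 W/m.)

Q' = 112 W/m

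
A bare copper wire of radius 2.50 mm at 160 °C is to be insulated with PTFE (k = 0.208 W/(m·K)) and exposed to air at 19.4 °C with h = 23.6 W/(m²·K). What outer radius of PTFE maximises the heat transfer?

r_cr = 0.881 cm

For a cylinder, r_cr = k_ins/h = 0.208/23.6 = 0.00881 m = 0.881 cm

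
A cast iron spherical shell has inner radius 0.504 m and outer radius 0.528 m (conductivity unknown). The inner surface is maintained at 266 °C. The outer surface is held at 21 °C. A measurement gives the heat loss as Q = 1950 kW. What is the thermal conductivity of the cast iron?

ΣR = ΔT/Q = |266 − 21|/1.95×10^6 = 1.256×10^-4 K/W
(1/r₁−1/r₂)/(4πk) = 1.256×10^-4 ⇒ k = 0.09019/(4π·1.256×10^-4) = 57.1 W/m·K

k = 57.1 W/m·K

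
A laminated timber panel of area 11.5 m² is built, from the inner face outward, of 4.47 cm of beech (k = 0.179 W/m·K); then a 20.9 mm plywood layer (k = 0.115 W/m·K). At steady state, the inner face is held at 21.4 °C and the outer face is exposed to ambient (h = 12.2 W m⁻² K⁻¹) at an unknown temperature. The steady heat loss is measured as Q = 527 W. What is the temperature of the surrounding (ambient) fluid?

Sum the resistances:
  R_beech = L/(kA) = 0.0447/(0.179·11.5) = 0.02171 K/W
  R_plywood = L/(kA) = 0.0209/(0.115·11.5) = 0.01580 K/W
  R_conv,out = 1/(hA) = 1/(12.2·11.5) = 0.007128 K/W
ΣR = 0.04465 K/W
ΔT = Q·ΣR = 527 × 0.04465 = 23.53 K
Heat flows outward, so T_out = T_in − ΔT = 21.4 − 23.53 = -2.13 °C

T_out = -2.13 °C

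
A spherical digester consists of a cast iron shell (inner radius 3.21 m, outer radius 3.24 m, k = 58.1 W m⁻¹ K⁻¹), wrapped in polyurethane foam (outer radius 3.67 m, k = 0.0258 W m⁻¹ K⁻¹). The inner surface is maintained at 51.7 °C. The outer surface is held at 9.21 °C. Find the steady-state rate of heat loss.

Series thermal resistances, inner to outer:
  R_cast iron = (1/3.21 − 1/3.24)/(4πk) = 0.002885/(4π·58.1) = 3.951×10^-6 K/W
  R_polyurethane foam = (1/3.24 − 1/3.67)/(4πk) = 0.03616/(4π·0.0258) = 0.1115 K/W
ΣR = 3.951×10^-6 + 0.1115 = 0.1115 K/W
Q = ΔT/ΣR = (51.7 °C − 9.21 °C)/0.1115 = 381 W

Q = 381 W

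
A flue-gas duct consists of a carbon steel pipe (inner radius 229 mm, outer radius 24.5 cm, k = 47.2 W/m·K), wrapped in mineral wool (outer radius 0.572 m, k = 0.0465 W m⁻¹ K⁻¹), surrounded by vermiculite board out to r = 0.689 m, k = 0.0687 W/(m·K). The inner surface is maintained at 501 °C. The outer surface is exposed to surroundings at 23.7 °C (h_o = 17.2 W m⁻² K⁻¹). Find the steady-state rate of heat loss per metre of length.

Q' = 143 W/m

Resistance network (inner→outer):
  R'_carbon steel = ln(0.245/0.229)/(2πk) = 0.06754/(2π·47.2) = 2.277×10^-4 m·K/W
  R'_mineral wool = ln(0.572/0.245)/(2πk) = 0.8479/(2π·0.0465) = 2.902 m·K/W
  R'_vermiculite board = ln(0.689/0.572)/(2πk) = 0.1861/(2π·0.0687) = 0.4311 m·K/W
  R'_conv,out = 1/(2πr h) = 1/(2π·0.689·17.2) = 0.01343 m·K/W
ΣR = 2.277×10^-4 + 2.902 + 0.4311 + 0.01343 = 3.347 m·K/W
Q' = ΔT/ΣR = (501 °C − 23.7 °C)/3.347 = 143 W/m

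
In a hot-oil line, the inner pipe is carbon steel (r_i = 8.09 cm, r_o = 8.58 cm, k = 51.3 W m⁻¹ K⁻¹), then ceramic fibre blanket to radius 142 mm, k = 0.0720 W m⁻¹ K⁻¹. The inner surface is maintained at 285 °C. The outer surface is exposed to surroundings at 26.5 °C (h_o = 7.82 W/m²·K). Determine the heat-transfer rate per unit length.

Q' = 206 W/m

Resistance network (inner→outer):
  R'_carbon steel = ln(0.0858/0.0809)/(2πk) = 0.05881/(2π·51.3) = 1.824×10^-4 m·K/W
  R'_ceramic fibre blanket = ln(0.142/0.0858)/(2πk) = 0.5038/(2π·0.0720) = 1.114 m·K/W
  R'_conv,out = 1/(2πr h) = 1/(2π·0.142·7.82) = 0.1433 m·K/W
ΣR = 1.824×10^-4 + 1.114 + 0.1433 = 1.257 m·K/W
Q' = ΔT/ΣR = (285 °C − 26.5 °C)/1.257 = 206 W/m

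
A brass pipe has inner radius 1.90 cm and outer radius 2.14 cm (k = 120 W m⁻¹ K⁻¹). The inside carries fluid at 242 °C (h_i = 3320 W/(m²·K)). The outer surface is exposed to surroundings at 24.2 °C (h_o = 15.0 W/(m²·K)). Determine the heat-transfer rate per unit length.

Resistance network (inner→outer):
  R'_conv,in = 1/(2πr h) = 1/(2π·0.0190·3320) = 0.002523 m·K/W
  R'_brass = ln(0.0214/0.0190)/(2πk) = 0.1190/(2π·120) = 1.578×10^-4 m·K/W
  R'_conv,out = 1/(2πr h) = 1/(2π·0.0214·15.0) = 0.4958 m·K/W
ΣR = 0.002523 + 1.578×10^-4 + 0.4958 = 0.4985 m·K/W
Q' = ΔT/ΣR = (242 °C − 24.2 °C)/0.4985 = 437 W/m

Q' = 437 W/m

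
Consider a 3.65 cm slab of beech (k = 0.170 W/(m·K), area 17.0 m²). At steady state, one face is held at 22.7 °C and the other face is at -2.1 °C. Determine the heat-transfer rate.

Q = kA·ΔT/L = 0.170 × 17.0 × |22.7 °C − -2.1 °C| / 0.0365 = 1960 W

Q = 1960 W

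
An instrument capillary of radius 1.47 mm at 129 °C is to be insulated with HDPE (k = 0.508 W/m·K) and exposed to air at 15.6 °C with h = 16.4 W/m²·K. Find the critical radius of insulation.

For a cylinder, r_cr = k_ins/h = 0.508/16.4 = 0.0310 m = 3.10 cm

r_cr = 3.10 cm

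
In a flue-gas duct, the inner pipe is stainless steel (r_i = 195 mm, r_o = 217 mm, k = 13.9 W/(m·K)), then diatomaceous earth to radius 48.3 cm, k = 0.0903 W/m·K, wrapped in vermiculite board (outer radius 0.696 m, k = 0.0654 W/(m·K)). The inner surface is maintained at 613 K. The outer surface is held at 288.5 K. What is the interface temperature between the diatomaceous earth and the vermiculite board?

Series thermal resistances, inner to outer:
  R'_stainless steel = ln(0.217/0.195)/(2πk) = 0.1069/(2π·13.9) = 0.001224 m·K/W
  R'_diatomaceous earth = ln(0.483/0.217)/(2πk) = 0.8001/(2π·0.0903) = 1.410 m·K/W
  R'_vermiculite board = ln(0.696/0.483)/(2πk) = 0.3653/(2π·0.0654) = 0.8891 m·K/W
ΣR = 0.001224 + 1.410 + 0.8891 = 2.300 m·K/W
Q' = ΔT/ΣR = (613 K − 288.5 K)/2.300 = 141.1 W/m
From the inner boundary to the diatomaceous earth/vermiculite board interface, ΣR_partial = 1.411 m·K/W.
T_interface = T_in − Q'·ΣR_partial = 613 K − (141.1)(1.411) = 414 K

T = 414 K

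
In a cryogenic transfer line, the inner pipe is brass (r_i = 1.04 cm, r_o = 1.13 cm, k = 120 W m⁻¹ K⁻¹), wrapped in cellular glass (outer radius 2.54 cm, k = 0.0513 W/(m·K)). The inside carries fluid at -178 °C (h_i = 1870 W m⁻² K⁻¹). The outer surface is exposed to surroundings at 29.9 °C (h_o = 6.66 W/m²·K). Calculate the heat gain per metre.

Q' = 60.1 W/m

Resistance network (inner→outer):
  R'_conv,in = 1/(2πr h) = 1/(2π·0.0104·1870) = 0.008184 m·K/W
  R'_brass = ln(0.0113/0.0104)/(2πk) = 0.08300/(2π·120) = 1.101×10^-4 m·K/W
  R'_cellular glass = ln(0.0254/0.0113)/(2πk) = 0.8099/(2π·0.0513) = 2.513 m·K/W
  R'_conv,out = 1/(2πr h) = 1/(2π·0.0254·6.66) = 0.9408 m·K/W
ΣR = 0.008184 + 1.101×10^-4 + 2.513 + 0.9408 = 3.462 m·K/W
Q' = ΔT/ΣR = (-178 °C − 29.9 °C)/3.462 = -60.1 W/m
(Negative Q' ⇒ heat flows inward; heat gain = 60.1 W/m.)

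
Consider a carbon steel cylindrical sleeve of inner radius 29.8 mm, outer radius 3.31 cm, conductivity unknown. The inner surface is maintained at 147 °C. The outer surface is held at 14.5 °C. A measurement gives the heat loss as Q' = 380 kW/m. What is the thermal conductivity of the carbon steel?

k = 47.9 W/m·K

ΣR = ΔT/Q' = |147 − 14.5|/3.80×10^5 = 3.487×10^-4 m·K/W
ln(r₂/r₁)/(2πk) = 3.487×10^-4 ⇒ k = 0.1050/(2π·3.487×10^-4) = 47.9 W/m·K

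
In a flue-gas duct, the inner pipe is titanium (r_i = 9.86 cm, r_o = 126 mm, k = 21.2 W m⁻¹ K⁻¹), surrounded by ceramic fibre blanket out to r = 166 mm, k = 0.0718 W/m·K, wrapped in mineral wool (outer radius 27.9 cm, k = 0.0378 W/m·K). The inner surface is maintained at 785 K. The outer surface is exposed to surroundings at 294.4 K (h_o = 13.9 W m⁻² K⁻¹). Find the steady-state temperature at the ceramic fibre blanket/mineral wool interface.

Resistance network (inner→outer):
  R'_titanium = ln(0.126/0.0986)/(2πk) = 0.2452/(2π·21.2) = 0.001841 m·K/W
  R'_ceramic fibre blanket = ln(0.166/0.126)/(2πk) = 0.2757/(2π·0.0718) = 0.6111 m·K/W
  R'_mineral wool = ln(0.279/0.166)/(2πk) = 0.5192/(2π·0.0378) = 2.186 m·K/W
  R'_conv,out = 1/(2πr h) = 1/(2π·0.279·13.9) = 0.04104 m·K/W
ΣR = 0.001841 + 0.6111 + 2.186 + 0.04104 = 2.840 m·K/W
Q' = ΔT/ΣR = (785 K − 294.4 K)/2.840 = 172.7 W/m
From the inner boundary to the ceramic fibre blanket/mineral wool interface, ΣR_partial = 0.6129 m·K/W.
T_interface = T_in − Q'·ΣR_partial = 785 K − (172.7)(0.6129) = 679 K

T = 679 K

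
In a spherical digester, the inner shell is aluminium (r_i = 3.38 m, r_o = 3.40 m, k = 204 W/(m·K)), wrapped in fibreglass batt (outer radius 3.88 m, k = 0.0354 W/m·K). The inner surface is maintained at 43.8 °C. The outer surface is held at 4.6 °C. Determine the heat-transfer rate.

Resistance network (inner→outer):
  R_aluminium = (1/3.38 − 1/3.40)/(4πk) = 0.001740/(4π·204) = 6.789×10^-7 K/W
  R_fibreglass batt = (1/3.40 − 1/3.88)/(4πk) = 0.03639/(4π·0.0354) = 0.08179 K/W
ΣR = 6.789×10^-7 + 0.08179 = 0.08179 K/W
Q = ΔT/ΣR = (43.8 °C − 4.6 °C)/0.08179 = 479 W

Q = 479 W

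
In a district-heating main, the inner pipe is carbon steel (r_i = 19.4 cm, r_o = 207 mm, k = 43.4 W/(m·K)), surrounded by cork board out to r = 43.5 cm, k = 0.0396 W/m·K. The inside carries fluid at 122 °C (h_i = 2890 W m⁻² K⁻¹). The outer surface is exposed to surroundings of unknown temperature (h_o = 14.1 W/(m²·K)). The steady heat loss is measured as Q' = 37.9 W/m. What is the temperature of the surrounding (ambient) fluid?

T_out = 7.9 °C

Sum the resistances:
  R'_conv,in = 1/(2πr h) = 1/(2π·0.194·2890) = 2.839×10^-4 m·K/W
  R'_carbon steel = ln(0.207/0.194)/(2πk) = 0.06486/(2π·43.4) = 2.379×10^-4 m·K/W
  R'_cork board = ln(0.435/0.207)/(2πk) = 0.7426/(2π·0.0396) = 2.985 m·K/W
  R'_conv,out = 1/(2πr h) = 1/(2π·0.435·14.1) = 0.02595 m·K/W
ΣR = 3.011 m·K/W
ΔT = Q'·ΣR = 37.9 × 3.011 = 114.1 K
Heat flows outward, so T_out = T_in − ΔT = 122 − 114.1 = 7.9 °C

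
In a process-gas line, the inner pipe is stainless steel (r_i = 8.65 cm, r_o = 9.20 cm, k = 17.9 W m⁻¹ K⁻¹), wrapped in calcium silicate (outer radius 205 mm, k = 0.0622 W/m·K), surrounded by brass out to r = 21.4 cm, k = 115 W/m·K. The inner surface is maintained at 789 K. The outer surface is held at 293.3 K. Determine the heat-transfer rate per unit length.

Resistance network (inner→outer):
  R'_stainless steel = ln(0.0920/0.0865)/(2πk) = 0.06164/(2π·17.9) = 5.481×10^-4 m·K/W
  R'_calcium silicate = ln(0.205/0.0920)/(2πk) = 0.8012/(2π·0.0622) = 2.050 m·K/W
  R'_brass = ln(0.214/0.205)/(2πk) = 0.04297/(2π·115) = 5.946×10^-5 m·K/W
ΣR = 5.481×10^-4 + 2.050 + 5.946×10^-5 = 2.051 m·K/W
Q' = ΔT/ΣR = (789 K − 293.3 K)/2.051 = 242 W/m

Q' = 242 W/m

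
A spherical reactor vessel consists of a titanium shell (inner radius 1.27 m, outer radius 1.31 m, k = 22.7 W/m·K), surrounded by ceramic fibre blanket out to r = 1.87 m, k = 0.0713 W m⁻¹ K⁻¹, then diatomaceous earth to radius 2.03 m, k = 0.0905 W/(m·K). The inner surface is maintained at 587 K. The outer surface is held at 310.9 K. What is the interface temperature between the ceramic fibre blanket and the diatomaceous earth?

T = 345.9 K

Series thermal resistances, inner to outer:
  R_titanium = (1/1.27 − 1/1.31)/(4πk) = 0.02404/(4π·22.7) = 8.428×10^-5 K/W
  R_ceramic fibre blanket = (1/1.31 − 1/1.87)/(4πk) = 0.2286/(4π·0.0713) = 0.2551 K/W
  R_diatomaceous earth = (1/1.87 − 1/2.03)/(4πk) = 0.04215/(4π·0.0905) = 0.03706 K/W
ΣR = 8.428×10^-5 + 0.2551 + 0.03706 = 0.2922 K/W
Q = ΔT/ΣR = (587 K − 310.9 K)/0.2922 = 944.9 W
From the inner boundary to the ceramic fibre blanket/diatomaceous earth interface, ΣR_partial = 0.2552 K/W.
T_interface = T_in − Q·ΣR_partial = 587 K − (944.9)(0.2552) = 345.9 K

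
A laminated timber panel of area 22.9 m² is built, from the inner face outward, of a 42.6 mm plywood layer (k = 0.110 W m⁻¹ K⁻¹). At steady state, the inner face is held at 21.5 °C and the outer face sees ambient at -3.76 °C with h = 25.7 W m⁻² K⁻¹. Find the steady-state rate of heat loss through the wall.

Q = 1360 W

Resistance network (inner→outer):
  R_plywood = L/(kA) = 0.0426/(0.110·22.9) = 0.01691 K/W
  R_conv,out = 1/(hA) = 1/(25.7·22.9) = 0.001699 K/W
ΣR = 0.01691 + 0.001699 = 0.01861 K/W
Q = ΔT/ΣR = (21.5 °C − -3.76 °C)/0.01861 = 1360 W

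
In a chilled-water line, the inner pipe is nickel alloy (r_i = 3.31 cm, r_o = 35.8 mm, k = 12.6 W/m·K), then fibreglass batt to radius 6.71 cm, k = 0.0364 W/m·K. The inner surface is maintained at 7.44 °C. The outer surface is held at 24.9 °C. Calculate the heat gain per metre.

Resistance network (inner→outer):
  R'_nickel alloy = ln(0.0358/0.0331)/(2πk) = 0.07841/(2π·12.6) = 9.905×10^-4 m·K/W
  R'_fibreglass batt = ln(0.0671/0.0358)/(2πk) = 0.6282/(2π·0.0364) = 2.747 m·K/W
ΣR = 9.905×10^-4 + 2.747 = 2.748 m·K/W
Q' = ΔT/ΣR = (7.44 °C − 24.9 °C)/2.748 = -6.35 W/m
(Negative Q' ⇒ heat flows inward; heat gain = 6.35 W/m.)

Q' = 6.35 W/m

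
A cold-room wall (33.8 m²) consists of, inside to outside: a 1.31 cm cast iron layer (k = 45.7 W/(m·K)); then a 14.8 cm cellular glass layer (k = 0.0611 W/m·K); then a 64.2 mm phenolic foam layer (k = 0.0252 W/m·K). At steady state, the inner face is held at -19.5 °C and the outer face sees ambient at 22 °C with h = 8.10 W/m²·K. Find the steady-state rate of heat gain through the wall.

Q = 275 W

Series thermal resistances, inner to outer:
  R_cast iron = L/(kA) = 0.0131/(45.7·33.8) = 8.481×10^-6 K/W
  R_cellular glass = L/(kA) = 0.148/(0.0611·33.8) = 0.07166 K/W
  R_phenolic foam = L/(kA) = 0.0642/(0.0252·33.8) = 0.07537 K/W
  R_conv,out = 1/(hA) = 1/(8.10·33.8) = 0.003653 K/W
ΣR = 8.481×10^-6 + 0.07166 + 0.07537 + 0.003653 = 0.1507 K/W
Q = ΔT/ΣR = (-19.5 °C − 22 °C)/0.1507 = -275 W
(Negative Q ⇒ heat flows inward; heat gain = 275 W.)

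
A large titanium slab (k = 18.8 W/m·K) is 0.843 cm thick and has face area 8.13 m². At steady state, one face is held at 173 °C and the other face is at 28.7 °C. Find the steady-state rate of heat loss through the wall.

Q = 2620 kW

Q = kA·ΔT/L = 18.8 × 8.13 × |173 °C − 28.7 °C| / 0.00843 = 2.62×10^6 W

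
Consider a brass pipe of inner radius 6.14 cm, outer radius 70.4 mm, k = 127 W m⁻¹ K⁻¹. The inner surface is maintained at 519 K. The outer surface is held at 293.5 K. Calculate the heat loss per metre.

Q' = 1.32×10^6 W/m

Q' = 2πk·ΔT/ln(r₂/r₁) = 2π × 127 × 225.5 / ln(0.0704/0.0614) = 1.32×10^6 W/m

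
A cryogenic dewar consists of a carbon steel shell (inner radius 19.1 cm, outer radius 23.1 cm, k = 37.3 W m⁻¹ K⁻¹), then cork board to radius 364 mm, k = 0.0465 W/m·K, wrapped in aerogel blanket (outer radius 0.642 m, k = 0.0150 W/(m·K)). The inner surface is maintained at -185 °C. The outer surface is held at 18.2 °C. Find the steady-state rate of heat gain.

Resistance network (inner→outer):
  R_carbon steel = (1/0.191 − 1/0.231)/(4πk) = 0.9066/(4π·37.3) = 0.001934 K/W
  R_cork board = (1/0.231 − 1/0.364)/(4πk) = 1.582/(4π·0.0465) = 2.707 K/W
  R_aerogel blanket = (1/0.364 − 1/0.642)/(4πk) = 1.190/(4π·0.0150) = 6.311 K/W
ΣR = 0.001934 + 2.707 + 6.311 = 9.020 K/W
Q = ΔT/ΣR = (-185 °C − 18.2 °C)/9.020 = -22.5 W
(Negative Q ⇒ heat flows inward; heat gain = 22.5 W.)

Q = 22.5 W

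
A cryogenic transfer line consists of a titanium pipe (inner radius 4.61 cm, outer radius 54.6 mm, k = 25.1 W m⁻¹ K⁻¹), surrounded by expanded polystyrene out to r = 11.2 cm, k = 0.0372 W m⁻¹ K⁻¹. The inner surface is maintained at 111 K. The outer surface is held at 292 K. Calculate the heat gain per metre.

Q' = 58.9 W/m

Series thermal resistances, inner to outer:
  R'_titanium = ln(0.0546/0.0461)/(2πk) = 0.1692/(2π·25.1) = 0.001073 m·K/W
  R'_expanded polystyrene = ln(0.112/0.0546)/(2πk) = 0.7185/(2π·0.0372) = 3.074 m·K/W
ΣR = 0.001073 + 3.074 = 3.075 m·K/W
Q' = ΔT/ΣR = (111 K − 292 K)/3.075 = -58.9 W/m
(Negative Q' ⇒ heat flows inward; heat gain = 58.9 W/m.)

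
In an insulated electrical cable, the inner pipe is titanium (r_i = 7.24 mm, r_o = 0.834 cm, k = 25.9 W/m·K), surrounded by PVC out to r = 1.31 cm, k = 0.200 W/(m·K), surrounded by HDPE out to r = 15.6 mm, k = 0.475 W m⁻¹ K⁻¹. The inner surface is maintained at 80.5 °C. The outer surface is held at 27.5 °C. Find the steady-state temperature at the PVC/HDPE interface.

T = 34.9 °C

Treat each layer as a resistance in series:
  R'_titanium = ln(0.00834/0.00724)/(2πk) = 0.1414/(2π·25.9) = 8.692×10^-4 m·K/W
  R'_PVC = ln(0.0131/0.00834)/(2πk) = 0.4515/(2π·0.200) = 0.3593 m·K/W
  R'_HDPE = ln(0.0156/0.0131)/(2πk) = 0.1747/(2π·0.475) = 0.05852 m·K/W
ΣR = 8.692×10^-4 + 0.3593 + 0.05852 = 0.4187 m·K/W
Q' = ΔT/ΣR = (80.5 °C − 27.5 °C)/0.4187 = 126.6 W/m
From the inner boundary to the PVC/HDPE interface, ΣR_partial = 0.3602 m·K/W.
T_interface = T_in − Q'·ΣR_partial = 80.5 °C − (126.6)(0.3602) = 34.9 °C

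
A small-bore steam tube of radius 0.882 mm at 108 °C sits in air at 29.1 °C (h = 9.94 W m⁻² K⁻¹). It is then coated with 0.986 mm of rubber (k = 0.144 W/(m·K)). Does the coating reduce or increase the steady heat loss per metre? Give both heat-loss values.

Critical radius for a cylinder: r_cr = k/h = 0.0145 m = 1.45 cm.
Outer radius after coating: r₂ = 8.82×10^-4 + 9.86×10^-4 = 0.001868 m.
Since r₁ < r_cr and r₂ ≤ r_cr, the coating moves toward the maximum at r_cr — heat loss rises.
Bare: R = 1/(2πr₁h) = 18.15 m·K/W; Q = 78.9/18.15 = 4.35 W/m.
Coated: R = R_cond + R_conv = 9.401 m·K/W; Q = 78.9/9.401 = 8.39 W/m.

increases: 4.35 → 8.39 W/m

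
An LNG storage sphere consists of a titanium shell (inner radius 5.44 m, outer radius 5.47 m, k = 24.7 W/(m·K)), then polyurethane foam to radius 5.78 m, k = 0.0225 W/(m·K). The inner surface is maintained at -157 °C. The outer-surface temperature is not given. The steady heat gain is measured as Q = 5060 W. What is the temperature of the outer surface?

Sum the resistances:
  R_titanium = (1/5.44 − 1/5.47)/(4πk) = 0.001008/(4π·24.7) = 3.248×10^-6 K/W
  R_polyurethane foam = (1/5.47 − 1/5.78)/(4πk) = 0.009805/(4π·0.0225) = 0.03468 K/W
ΣR = 0.03468 K/W
ΔT = Q·ΣR = 5060 × 0.03468 = 175.5 K
Heat flows inward, so T_out = T_in + ΔT = -157 + 175.5 = 18.5 °C

T_out = 18.5 °C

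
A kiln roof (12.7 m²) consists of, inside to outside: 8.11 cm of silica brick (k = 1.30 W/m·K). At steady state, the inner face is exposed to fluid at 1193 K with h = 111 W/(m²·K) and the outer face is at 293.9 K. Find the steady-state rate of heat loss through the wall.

Resistance network (inner→outer):
  R_conv,in = 1/(hA) = 1/(111·12.7) = 7.094×10^-4 K/W
  R_silica brick = L/(kA) = 0.0811/(1.30·12.7) = 0.004912 K/W
ΣR = 7.094×10^-4 + 0.004912 = 0.005621 K/W
Q = ΔT/ΣR = (1193 K − 293.9 K)/0.005621 = 1.60×10^5 W

Q = 1.60×10^5 W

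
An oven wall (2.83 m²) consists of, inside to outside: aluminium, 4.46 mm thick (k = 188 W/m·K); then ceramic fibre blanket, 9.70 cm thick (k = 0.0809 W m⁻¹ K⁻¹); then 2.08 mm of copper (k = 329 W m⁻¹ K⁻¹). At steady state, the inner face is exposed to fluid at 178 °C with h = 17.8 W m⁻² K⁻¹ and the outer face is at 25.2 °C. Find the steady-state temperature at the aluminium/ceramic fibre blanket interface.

T = 171 °C

Series thermal resistances, inner to outer:
  R_conv,in = 1/(hA) = 1/(17.8·2.83) = 0.01985 K/W
  R_aluminium = L/(kA) = 0.00446/(188·2.83) = 8.383×10^-6 K/W
  R_ceramic fibre blanket = L/(kA) = 0.0970/(0.0809·2.83) = 0.4237 K/W
  R_copper = L/(kA) = 0.00208/(329·2.83) = 2.234×10^-6 K/W
ΣR = 0.01985 + 8.383×10^-6 + 0.4237 + 2.234×10^-6 = 0.4436 K/W
Q = ΔT/ΣR = (178 °C − 25.2 °C)/0.4436 = 344.5 W
From the inner boundary to the aluminium/ceramic fibre blanket interface, ΣR_partial = 0.01986 K/W.
T_interface = T_in − Q·ΣR_partial = 178 °C − (344.5)(0.01986) = 171 °C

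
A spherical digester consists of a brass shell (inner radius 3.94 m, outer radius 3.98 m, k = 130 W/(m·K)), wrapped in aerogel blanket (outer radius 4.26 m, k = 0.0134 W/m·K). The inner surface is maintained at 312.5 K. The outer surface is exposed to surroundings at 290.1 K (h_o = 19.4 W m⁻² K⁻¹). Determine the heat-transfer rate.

Q = 228 W

Resistance network (inner→outer):
  R_brass = (1/3.94 − 1/3.98)/(4πk) = 0.002551/(4π·130) = 1.561×10^-6 K/W
  R_aerogel blanket = (1/3.98 − 1/4.26)/(4πk) = 0.01651/(4π·0.0134) = 0.09807 K/W
  R_conv,out = 1/(4πr²h) = 1/(4π·4.26²·19.4) = 2.260×10^-4 K/W
ΣR = 1.561×10^-6 + 0.09807 + 2.260×10^-4 = 0.09830 K/W
Q = ΔT/ΣR = (312.5 K − 290.1 K)/0.09830 = 228 W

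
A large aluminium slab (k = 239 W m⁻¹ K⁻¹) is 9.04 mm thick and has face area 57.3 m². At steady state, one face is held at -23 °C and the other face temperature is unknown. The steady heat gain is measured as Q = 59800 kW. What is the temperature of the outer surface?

T_out = 16.5 °C

Series resistances:
  R_aluminium = L/(kA) = 0.00904/(239·57.3) = 6.601×10^-7 K/W
ΣR = 6.601×10^-7 K/W
ΔT = Q·ΣR = 5.98×10^7 × 6.601×10^-7 = 39.47 K
Heat flows inward, so T_out = T_in + ΔT = -23 + 39.47 = 16.5 °C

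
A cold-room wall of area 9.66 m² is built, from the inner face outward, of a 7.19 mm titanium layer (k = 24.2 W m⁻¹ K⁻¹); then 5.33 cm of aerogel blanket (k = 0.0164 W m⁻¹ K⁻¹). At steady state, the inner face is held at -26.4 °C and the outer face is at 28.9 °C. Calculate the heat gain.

Q = 164 W

Series thermal resistances, inner to outer:
  R_titanium = L/(kA) = 0.00719/(24.2·9.66) = 3.076×10^-5 K/W
  R_aerogel blanket = L/(kA) = 0.0533/(0.0164·9.66) = 0.3364 K/W
ΣR = 3.076×10^-5 + 0.3364 = 0.3364 K/W
Q = ΔT/ΣR = (-26.4 °C − 28.9 °C)/0.3364 = -164 W
(Negative Q ⇒ heat flows inward; heat gain = 164 W.)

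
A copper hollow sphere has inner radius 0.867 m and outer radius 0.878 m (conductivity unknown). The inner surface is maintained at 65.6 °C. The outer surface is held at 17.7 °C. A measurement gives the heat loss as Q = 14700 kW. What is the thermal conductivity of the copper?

ΣR = ΔT/Q = |65.6 − 17.7|/1.47×10^7 = 3.259×10^-6 K/W
(1/r₁−1/r₂)/(4πk) = 3.259×10^-6 ⇒ k = 0.01445/(4π·3.259×10^-6) = 353 W/m·K

k = 353 W/m·K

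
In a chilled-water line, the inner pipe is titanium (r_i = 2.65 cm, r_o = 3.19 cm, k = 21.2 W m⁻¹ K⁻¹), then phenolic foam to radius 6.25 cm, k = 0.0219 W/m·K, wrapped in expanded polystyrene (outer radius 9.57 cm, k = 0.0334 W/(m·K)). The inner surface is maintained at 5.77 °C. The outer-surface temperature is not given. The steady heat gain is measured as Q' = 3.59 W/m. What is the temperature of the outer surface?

T_out = 30.6 °C

Sum the resistances:
  R'_titanium = ln(0.0319/0.0265)/(2πk) = 0.1855/(2π·21.2) = 0.001392 m·K/W
  R'_phenolic foam = ln(0.0625/0.0319)/(2πk) = 0.6726/(2π·0.0219) = 4.888 m·K/W
  R'_expanded polystyrene = ln(0.0957/0.0625)/(2πk) = 0.4261/(2π·0.0334) = 2.030 m·K/W
ΣR = 6.919 m·K/W
ΔT = Q'·ΣR = 3.59 × 6.919 = 24.84 K
Heat flows inward, so T_out = T_in + ΔT = 5.77 + 24.84 = 30.6 °C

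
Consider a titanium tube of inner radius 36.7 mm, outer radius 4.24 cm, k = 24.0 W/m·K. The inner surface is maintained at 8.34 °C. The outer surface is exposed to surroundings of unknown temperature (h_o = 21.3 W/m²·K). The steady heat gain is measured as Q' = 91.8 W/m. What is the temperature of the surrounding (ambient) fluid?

T_out = 24.6 °C

Series resistances:
  R'_titanium = ln(0.0424/0.0367)/(2πk) = 0.1444/(2π·24.0) = 9.574×10^-4 m·K/W
  R'_conv,out = 1/(2πr h) = 1/(2π·0.0424·21.3) = 0.1762 m·K/W
ΣR = 0.1772 m·K/W
ΔT = Q'·ΣR = 91.8 × 0.1772 = 16.27 K
Heat flows inward, so T_out = T_in + ΔT = 8.34 + 16.27 = 24.6 °C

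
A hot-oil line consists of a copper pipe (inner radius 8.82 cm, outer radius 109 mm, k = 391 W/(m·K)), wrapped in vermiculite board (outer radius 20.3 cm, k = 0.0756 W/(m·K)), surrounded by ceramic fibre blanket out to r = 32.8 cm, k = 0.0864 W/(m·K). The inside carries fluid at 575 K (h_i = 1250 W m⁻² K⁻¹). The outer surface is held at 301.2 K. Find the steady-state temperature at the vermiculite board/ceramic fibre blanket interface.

Resistance network (inner→outer):
  R'_conv,in = 1/(2πr h) = 1/(2π·0.0882·1250) = 0.001444 m·K/W
  R'_copper = ln(0.109/0.0882)/(2πk) = 0.2117/(2π·391) = 8.619×10^-5 m·K/W
  R'_vermiculite board = ln(0.203/0.109)/(2πk) = 0.6219/(2π·0.0756) = 1.309 m·K/W
  R'_ceramic fibre blanket = ln(0.328/0.203)/(2πk) = 0.4798/(2π·0.0864) = 0.8838 m·K/W
ΣR = 0.001444 + 8.619×10^-5 + 1.309 + 0.8838 = 2.194 m·K/W
Q' = ΔT/ΣR = (575 K − 301.2 K)/2.194 = 124.8 W/m
From the inner boundary to the vermiculite board/ceramic fibre blanket interface, ΣR_partial = 1.311 m·K/W.
T_interface = T_in − Q'·ΣR_partial = 575 K − (124.8)(1.311) = 411 K

T = 411 K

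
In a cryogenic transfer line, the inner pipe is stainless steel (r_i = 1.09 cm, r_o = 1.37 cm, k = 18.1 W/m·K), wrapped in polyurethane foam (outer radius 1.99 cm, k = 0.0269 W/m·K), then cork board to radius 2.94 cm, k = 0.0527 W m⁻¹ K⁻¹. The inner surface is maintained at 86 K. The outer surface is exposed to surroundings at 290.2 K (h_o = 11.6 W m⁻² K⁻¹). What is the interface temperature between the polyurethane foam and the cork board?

Series thermal resistances, inner to outer:
  R'_stainless steel = ln(0.0137/0.0109)/(2πk) = 0.2286/(2π·18.1) = 0.002010 m·K/W
  R'_polyurethane foam = ln(0.0199/0.0137)/(2πk) = 0.3733/(2π·0.0269) = 2.209 m·K/W
  R'_cork board = ln(0.0294/0.0199)/(2πk) = 0.3903/(2π·0.0527) = 1.179 m·K/W
  R'_conv,out = 1/(2πr h) = 1/(2π·0.0294·11.6) = 0.4667 m·K/W
ΣR = 0.002010 + 2.209 + 1.179 + 0.4667 = 3.857 m·K/W
Q' = ΔT/ΣR = (86 K − 290.2 K)/3.857 = -52.94 W/m
From the inner boundary to the polyurethane foam/cork board interface, ΣR_partial = 2.211 m·K/W.
T_interface = T_in − Q'·ΣR_partial = 86 K − (-52.94)(2.211) = 203.1 K

T = 203.1 K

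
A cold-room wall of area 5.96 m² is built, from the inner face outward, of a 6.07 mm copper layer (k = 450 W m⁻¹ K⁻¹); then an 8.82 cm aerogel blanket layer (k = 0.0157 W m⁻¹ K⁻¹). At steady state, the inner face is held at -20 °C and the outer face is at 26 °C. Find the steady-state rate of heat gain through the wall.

Resistance network (inner→outer):
  R_copper = L/(kA) = 0.00607/(450·5.96) = 2.263×10^-6 K/W
  R_aerogel blanket = L/(kA) = 0.0882/(0.0157·5.96) = 0.9426 K/W
ΣR = 2.263×10^-6 + 0.9426 = 0.9426 K/W
Q = ΔT/ΣR = (-20 °C − 26 °C)/0.9426 = -48.8 W
(Negative Q ⇒ heat flows inward; heat gain = 48.8 W.)

Q = 48.8 W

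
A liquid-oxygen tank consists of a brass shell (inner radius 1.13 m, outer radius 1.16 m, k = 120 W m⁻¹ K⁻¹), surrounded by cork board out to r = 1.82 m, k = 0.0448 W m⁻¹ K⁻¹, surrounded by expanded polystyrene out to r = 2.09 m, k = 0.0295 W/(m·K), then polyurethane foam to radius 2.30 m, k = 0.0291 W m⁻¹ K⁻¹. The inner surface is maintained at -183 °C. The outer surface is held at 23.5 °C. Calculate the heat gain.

Series thermal resistances, inner to outer:
  R_brass = (1/1.13 − 1/1.16)/(4πk) = 0.02289/(4π·120) = 1.518×10^-5 K/W
  R_cork board = (1/1.16 − 1/1.82)/(4πk) = 0.3126/(4π·0.0448) = 0.5553 K/W
  R_expanded polystyrene = (1/1.82 − 1/2.09)/(4πk) = 0.07098/(4π·0.0295) = 0.1915 K/W
  R_polyurethane foam = (1/2.09 − 1/2.30)/(4πk) = 0.04369/(4π·0.0291) = 0.1195 K/W
ΣR = 1.518×10^-5 + 0.5553 + 0.1915 + 0.1195 = 0.8663 K/W
Q = ΔT/ΣR = (-183 °C − 23.5 °C)/0.8663 = -238 W
(Negative Q ⇒ heat flows inward; heat gain = 238 W.)

Q = 238 W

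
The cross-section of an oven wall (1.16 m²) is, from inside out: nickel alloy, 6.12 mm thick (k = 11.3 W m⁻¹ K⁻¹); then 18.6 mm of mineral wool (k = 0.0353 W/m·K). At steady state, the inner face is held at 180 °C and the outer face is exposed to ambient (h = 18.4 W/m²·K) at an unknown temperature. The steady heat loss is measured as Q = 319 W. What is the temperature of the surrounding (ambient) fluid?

Sum the resistances:
  R_nickel alloy = L/(kA) = 0.00612/(11.3·1.16) = 4.669×10^-4 K/W
  R_mineral wool = L/(kA) = 0.0186/(0.0353·1.16) = 0.4542 K/W
  R_conv,out = 1/(hA) = 1/(18.4·1.16) = 0.04685 K/W
ΣR = 0.5016 K/W
ΔT = Q·ΣR = 319 × 0.5016 = 160.0 K
Heat flows outward, so T_out = T_in − ΔT = 180 − 160.0 = 20.0 °C

T_out = 20.0 °C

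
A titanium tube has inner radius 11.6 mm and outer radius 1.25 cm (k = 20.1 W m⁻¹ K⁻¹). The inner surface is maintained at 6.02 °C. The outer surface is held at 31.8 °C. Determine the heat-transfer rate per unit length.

Q' = 43600 W/m

Q' = 2πk·ΔT/ln(r₂/r₁) = 2π × 20.1 × 25.78 / ln(0.0125/0.0116) = 43600 W/m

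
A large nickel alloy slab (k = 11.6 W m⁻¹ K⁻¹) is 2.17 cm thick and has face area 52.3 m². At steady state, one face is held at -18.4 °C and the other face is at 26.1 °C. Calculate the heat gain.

Q = kA·ΔT/L = 11.6 × 52.3 × |-18.4 °C − 26.1 °C| / 0.0217 = 1.24×10^6 W

Q = 1240 kW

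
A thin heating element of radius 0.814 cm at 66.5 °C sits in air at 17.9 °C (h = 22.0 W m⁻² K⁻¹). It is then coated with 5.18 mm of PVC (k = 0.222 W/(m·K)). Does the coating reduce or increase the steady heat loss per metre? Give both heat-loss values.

Critical radius for a cylinder: r_cr = k/h = 0.0101 m = 1.01 cm.
Outer radius after coating: r₂ = 0.00814 + 0.00518 = 0.01332 m.
r₁ < r_cr < r₂: heat loss rises to a maximum at r_cr then falls. Whether the coating helps depends on whether Q(r₂) has dropped back below Q(r₁).
Bare: R = 1/(2πr₁h) = 0.8887 m·K/W; Q = 48.6/0.8887 = 54.7 W/m.
Coated: R = R_cond + R_conv = 0.8962 m·K/W; Q = 48.6/0.8962 = 54.2 W/m.

reduces: 54.7 → 54.2 W/m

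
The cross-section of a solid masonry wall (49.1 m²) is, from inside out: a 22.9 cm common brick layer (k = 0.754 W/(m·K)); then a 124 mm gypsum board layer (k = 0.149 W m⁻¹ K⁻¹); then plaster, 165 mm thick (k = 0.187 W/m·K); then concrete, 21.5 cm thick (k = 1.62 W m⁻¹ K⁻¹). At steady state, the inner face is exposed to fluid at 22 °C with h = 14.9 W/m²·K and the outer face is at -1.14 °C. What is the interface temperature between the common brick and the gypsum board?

Series thermal resistances, inner to outer:
  R_conv,in = 1/(hA) = 1/(14.9·49.1) = 0.001367 K/W
  R_common brick = L/(kA) = 0.229/(0.754·49.1) = 0.006186 K/W
  R_gypsum board = L/(kA) = 0.124/(0.149·49.1) = 0.01695 K/W
  R_plaster = L/(kA) = 0.165/(0.187·49.1) = 0.01797 K/W
  R_concrete = L/(kA) = 0.215/(1.62·49.1) = 0.002703 K/W
ΣR = 0.001367 + 0.006186 + 0.01695 + 0.01797 + 0.002703 = 0.04518 K/W
Q = ΔT/ΣR = (22 °C − -1.14 °C)/0.04518 = 512.2 W
From the inner boundary to the common brick/gypsum board interface, ΣR_partial = 0.007553 K/W.
T_interface = T_in − Q·ΣR_partial = 22 °C − (512.2)(0.007553) = 18.1 °C

T = 18.1 °C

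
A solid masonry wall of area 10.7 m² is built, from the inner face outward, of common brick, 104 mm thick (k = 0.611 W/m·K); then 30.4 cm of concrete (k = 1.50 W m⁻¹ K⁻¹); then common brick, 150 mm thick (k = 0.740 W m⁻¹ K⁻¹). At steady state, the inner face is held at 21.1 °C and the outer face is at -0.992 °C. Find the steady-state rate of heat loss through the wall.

Series thermal resistances, inner to outer:
  R_common brick = L/(kA) = 0.104/(0.611·10.7) = 0.01591 K/W
  R_concrete = L/(kA) = 0.304/(1.50·10.7) = 0.01894 K/W
  R_common brick = L/(kA) = 0.150/(0.740·10.7) = 0.01894 K/W
ΣR = 0.01591 + 0.01894 + 0.01894 = 0.05379 K/W
Q = ΔT/ΣR = (21.1 °C − -0.992 °C)/0.05379 = 411 W

Q = 411 W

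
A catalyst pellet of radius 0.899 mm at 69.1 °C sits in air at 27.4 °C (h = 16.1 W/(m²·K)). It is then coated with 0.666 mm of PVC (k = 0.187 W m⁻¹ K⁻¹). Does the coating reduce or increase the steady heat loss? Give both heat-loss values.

Critical radius for a sphere: r_cr = 2k/h = 0.0232 m = 2.32 cm.
Outer radius after coating: r₂ = 8.99×10^-4 + 6.66×10^-4 = 0.001565 m.
Since r₁ < r_cr and r₂ ≤ r_cr, the coating moves toward the maximum at r_cr — heat loss rises.
Bare: R = 1/(4πr₁²h) = 6116 K/W; Q = 41.7/6116 = 0.00682 W.
Coated: R = R_cond + R_conv = 2220 K/W; Q = 41.7/2220 = 0.0188 W.

increases: 0.00682 → 0.0188 W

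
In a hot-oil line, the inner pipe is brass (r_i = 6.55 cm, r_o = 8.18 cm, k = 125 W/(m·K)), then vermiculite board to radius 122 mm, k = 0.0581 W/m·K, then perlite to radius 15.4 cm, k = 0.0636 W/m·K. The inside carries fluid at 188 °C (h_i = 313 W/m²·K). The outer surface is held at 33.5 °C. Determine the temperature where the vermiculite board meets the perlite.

T = 86.9 °C

Treat each layer as a resistance in series:
  R'_conv,in = 1/(2πr h) = 1/(2π·0.0655·313) = 0.007763 m·K/W
  R'_brass = ln(0.0818/0.0655)/(2πk) = 0.2222/(2π·125) = 2.829×10^-4 m·K/W
  R'_vermiculite board = ln(0.122/0.0818)/(2πk) = 0.3997/(2π·0.0581) = 1.095 m·K/W
  R'_perlite = ln(0.154/0.122)/(2πk) = 0.2329/(2π·0.0636) = 0.5829 m·K/W
ΣR = 0.007763 + 2.829×10^-4 + 1.095 + 0.5829 = 1.686 m·K/W
Q' = ΔT/ΣR = (188 °C − 33.5 °C)/1.686 = 91.64 W/m
From the inner boundary to the vermiculite board/perlite interface, ΣR_partial = 1.103 m·K/W.
T_interface = T_in − Q'·ΣR_partial = 188 °C − (91.64)(1.103) = 86.9 °C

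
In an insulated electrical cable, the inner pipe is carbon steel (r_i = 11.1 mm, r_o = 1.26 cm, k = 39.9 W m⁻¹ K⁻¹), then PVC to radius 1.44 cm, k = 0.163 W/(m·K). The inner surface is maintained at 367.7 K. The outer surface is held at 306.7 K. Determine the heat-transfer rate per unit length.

Q' = 466 W/m

Resistance network (inner→outer):
  R'_carbon steel = ln(0.0126/0.0111)/(2πk) = 0.1268/(2π·39.9) = 5.056×10^-4 m·K/W
  R'_PVC = ln(0.0144/0.0126)/(2πk) = 0.1335/(2π·0.163) = 0.1304 m·K/W
ΣR = 5.056×10^-4 + 0.1304 = 0.1309 m·K/W
Q' = ΔT/ΣR = (367.7 K − 306.7 K)/0.1309 = 466 W/m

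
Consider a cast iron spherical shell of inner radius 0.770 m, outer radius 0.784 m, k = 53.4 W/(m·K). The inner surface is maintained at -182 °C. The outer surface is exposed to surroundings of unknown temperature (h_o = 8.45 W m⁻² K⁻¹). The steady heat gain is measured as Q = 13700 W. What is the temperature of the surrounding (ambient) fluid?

Series resistances:
  R_cast iron = (1/0.770 − 1/0.784)/(4πk) = 0.02319/(4π·53.4) = 3.456×10^-5 K/W
  R_conv,out = 1/(4πr²h) = 1/(4π·0.784²·8.45) = 0.01532 K/W
ΣR = 0.01536 K/W
ΔT = Q·ΣR = 13700 × 0.01536 = 210.4 K
Heat flows inward, so T_out = T_in + ΔT = -182 + 210.4 = 28.4 °C

T_out = 28.4 °C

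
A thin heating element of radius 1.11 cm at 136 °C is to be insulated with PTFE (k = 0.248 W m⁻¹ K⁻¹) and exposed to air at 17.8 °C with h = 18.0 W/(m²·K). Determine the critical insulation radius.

r_cr = 1.38 cm

For a cylinder, r_cr = k_ins/h = 0.248/18.0 = 0.0138 m = 1.38 cm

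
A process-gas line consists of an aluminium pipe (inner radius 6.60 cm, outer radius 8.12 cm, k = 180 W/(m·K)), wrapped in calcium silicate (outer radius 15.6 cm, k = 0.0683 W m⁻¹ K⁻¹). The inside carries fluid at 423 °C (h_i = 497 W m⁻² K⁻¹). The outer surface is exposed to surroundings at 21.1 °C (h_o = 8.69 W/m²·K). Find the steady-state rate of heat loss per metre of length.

Series thermal resistances, inner to outer:
  R'_conv,in = 1/(2πr h) = 1/(2π·0.0660·497) = 0.004852 m·K/W
  R'_aluminium = ln(0.0812/0.0660)/(2πk) = 0.2073/(2π·180) = 1.833×10^-4 m·K/W
  R'_calcium silicate = ln(0.156/0.0812)/(2πk) = 0.6529/(2π·0.0683) = 1.522 m·K/W
  R'_conv,out = 1/(2πr h) = 1/(2π·0.156·8.69) = 0.1174 m·K/W
ΣR = 0.004852 + 1.833×10^-4 + 1.522 + 0.1174 = 1.644 m·K/W
Q' = ΔT/ΣR = (423 °C − 21.1 °C)/1.644 = 244 W/m

Q' = 244 W/m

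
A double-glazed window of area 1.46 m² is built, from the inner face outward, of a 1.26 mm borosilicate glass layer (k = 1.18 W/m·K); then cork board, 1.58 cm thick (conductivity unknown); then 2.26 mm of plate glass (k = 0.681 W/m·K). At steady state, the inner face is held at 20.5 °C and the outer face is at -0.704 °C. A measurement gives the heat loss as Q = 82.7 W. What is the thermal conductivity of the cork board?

ΣR = ΔT/Q = |20.5 − -0.704|/82.7 = 0.2564 K/W
Known resistances:
  R_borosilicate glass = L/(kA) = 0.00126/(1.18·1.46) = 7.314×10^-4 K/W
  R_plate glass = L/(kA) = 0.00226/(0.681·1.46) = 0.002273 K/W
R_cork board = ΣR − ΣR_known = 0.2564 − 0.003004 = 0.2534 K/W
L/(kA) = 0.2534 ⇒ k = 0.0158/(0.2534·1.46) = 0.0427 W/m·K

k = 0.0427 W/m·K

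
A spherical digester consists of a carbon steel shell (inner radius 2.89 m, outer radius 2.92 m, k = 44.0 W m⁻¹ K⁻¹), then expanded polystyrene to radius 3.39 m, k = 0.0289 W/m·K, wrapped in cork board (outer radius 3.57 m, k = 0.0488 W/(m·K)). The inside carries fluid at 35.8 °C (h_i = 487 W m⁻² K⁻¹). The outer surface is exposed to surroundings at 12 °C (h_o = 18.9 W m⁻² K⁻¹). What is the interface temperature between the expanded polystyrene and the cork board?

T = 15.8 °C

Series thermal resistances, inner to outer:
  R_conv,in = 1/(4πr²h) = 1/(4π·2.89²·487) = 1.956×10^-5 K/W
  R_carbon steel = (1/2.89 − 1/2.92)/(4πk) = 0.003555/(4π·44.0) = 6.430×10^-6 K/W
  R_expanded polystyrene = (1/2.92 − 1/3.39)/(4πk) = 0.04748/(4π·0.0289) = 0.1307 K/W
  R_cork board = (1/3.39 − 1/3.57)/(4πk) = 0.01487/(4π·0.0488) = 0.02425 K/W
  R_conv,out = 1/(4πr²h) = 1/(4π·3.57²·18.9) = 3.304×10^-4 K/W
ΣR = 1.956×10^-5 + 6.430×10^-6 + 0.1307 + 0.02425 + 3.304×10^-4 = 0.1553 K/W
Q = ΔT/ΣR = (35.8 °C − 12 °C)/0.1553 = 153.3 W
From the inner boundary to the expanded polystyrene/cork board interface, ΣR_partial = 0.1307 K/W.
T_interface = T_in − Q·ΣR_partial = 35.8 °C − (153.3)(0.1307) = 15.8 °C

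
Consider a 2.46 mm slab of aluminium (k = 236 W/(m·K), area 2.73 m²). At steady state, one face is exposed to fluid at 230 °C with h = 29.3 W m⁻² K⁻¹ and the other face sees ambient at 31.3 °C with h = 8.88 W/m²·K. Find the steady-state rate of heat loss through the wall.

Q = 3.70 kW

Series thermal resistances, inner to outer:
  R_conv,in = 1/(hA) = 1/(29.3·2.73) = 0.01250 K/W
  R_aluminium = L/(kA) = 0.00246/(236·2.73) = 3.818×10^-6 K/W
  R_conv,out = 1/(hA) = 1/(8.88·2.73) = 0.04125 K/W
ΣR = 0.01250 + 3.818×10^-6 + 0.04125 = 0.05375 K/W
Q = ΔT/ΣR = (230 °C − 31.3 °C)/0.05375 = 3700 W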